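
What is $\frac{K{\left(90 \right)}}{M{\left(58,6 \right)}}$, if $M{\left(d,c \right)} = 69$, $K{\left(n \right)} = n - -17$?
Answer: $\frac{107}{69} \approx 1.5507$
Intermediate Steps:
$K{\left(n \right)} = 17 + n$ ($K{\left(n \right)} = n + 17 = 17 + n$)
$\frac{K{\left(90 \right)}}{M{\left(58,6 \right)}} = \frac{17 + 90}{69} = 107 \cdot \frac{1}{69} = \frac{107}{69}$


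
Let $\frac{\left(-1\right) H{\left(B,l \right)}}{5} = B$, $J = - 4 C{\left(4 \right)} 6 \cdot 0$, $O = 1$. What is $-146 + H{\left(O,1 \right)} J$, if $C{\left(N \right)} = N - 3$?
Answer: $-146$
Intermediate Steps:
$C{\left(N \right)} = -3 + N$
$J = 0$ ($J = - 4 \left(-3 + 4\right) 6 \cdot 0 = \left(-4\right) 1 \cdot 0 = \left(-4\right) 0 = 0$)
$H{\left(B,l \right)} = - 5 B$
$-146 + H{\left(O,1 \right)} J = -146 + \left(-5\right) 1 \cdot 0 = -146 - 0 = -146 + 0 = -146$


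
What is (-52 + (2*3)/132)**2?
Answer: 1306449/484 ≈ 2699.3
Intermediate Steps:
(-52 + (2*3)/132)**2 = (-52 + 6*(1/132))**2 = (-52 + 1/22)**2 = (-1143/22)**2 = 1306449/484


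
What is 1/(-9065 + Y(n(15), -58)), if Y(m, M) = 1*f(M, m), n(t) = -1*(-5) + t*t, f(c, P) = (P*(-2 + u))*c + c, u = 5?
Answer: -1/49143 ≈ -2.0349e-5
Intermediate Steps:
f(c, P) = c + 3*P*c (f(c, P) = (P*(-2 + 5))*c + c = (P*3)*c + c = (3*P)*c + c = 3*P*c + c = c + 3*P*c)
n(t) = 5 + t²
Y(m, M) = M*(1 + 3*m) (Y(m, M) = 1*(M*(1 + 3*m)) = M*(1 + 3*m))
1/(-9065 + Y(n(15), -58)) = 1/(-9065 - 58*(1 + 3*(5 + 15²))) = 1/(-9065 - 58*(1 + 3*(5 + 225))) = 1/(-9065 - 58*(1 + 3*230)) = 1/(-9065 - 58*(1 + 690)) = 1/(-9065 - 58*691) = 1/(-9065 - 40078) = 1/(-49143) = -1/49143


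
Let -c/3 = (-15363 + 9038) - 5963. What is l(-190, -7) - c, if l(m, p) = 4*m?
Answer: -37624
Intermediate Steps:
c = 36864 (c = -3*((-15363 + 9038) - 5963) = -3*(-6325 - 5963) = -3*(-12288) = 36864)
l(-190, -7) - c = 4*(-190) - 1*36864 = -760 - 36864 = -37624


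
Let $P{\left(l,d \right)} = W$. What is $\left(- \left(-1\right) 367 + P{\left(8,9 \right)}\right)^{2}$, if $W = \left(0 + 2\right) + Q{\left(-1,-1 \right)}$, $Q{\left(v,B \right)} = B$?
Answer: $135424$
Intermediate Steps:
$W = 1$ ($W = \left(0 + 2\right) - 1 = 2 - 1 = 1$)
$P{\left(l,d \right)} = 1$
$\left(- \left(-1\right) 367 + P{\left(8,9 \right)}\right)^{2} = \left(- \left(-1\right) 367 + 1\right)^{2} = \left(\left(-1\right) \left(-367\right) + 1\right)^{2} = \left(367 + 1\right)^{2} = 368^{2} = 135424$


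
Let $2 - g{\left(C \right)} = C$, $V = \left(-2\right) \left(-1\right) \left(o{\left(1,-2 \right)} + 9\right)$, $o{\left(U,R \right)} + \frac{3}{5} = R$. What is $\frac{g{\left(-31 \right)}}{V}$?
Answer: $\frac{165}{64} \approx 2.5781$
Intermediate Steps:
$o{\left(U,R \right)} = - \frac{3}{5} + R$
$V = \frac{64}{5}$ ($V = \left(-2\right) \left(-1\right) \left(\left(- \frac{3}{5} - 2\right) + 9\right) = 2 \left(- \frac{13}{5} + 9\right) = 2 \cdot \frac{32}{5} = \frac{64}{5} \approx 12.8$)
$g{\left(C \right)} = 2 - C$
$\frac{g{\left(-31 \right)}}{V} = \frac{2 - -31}{\frac{64}{5}} = \left(2 + 31\right) \frac{5}{64} = 33 \cdot \frac{5}{64} = \frac{165}{64}$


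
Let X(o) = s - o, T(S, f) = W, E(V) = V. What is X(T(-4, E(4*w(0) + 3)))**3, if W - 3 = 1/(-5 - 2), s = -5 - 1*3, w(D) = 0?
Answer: -438976/343 ≈ -1279.8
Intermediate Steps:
s = -8 (s = -5 - 3 = -8)
W = 20/7 (W = 3 + 1/(-5 - 2) = 3 + 1/(-7) = 3 - 1/7 = 20/7 ≈ 2.8571)
T(S, f) = 20/7
X(o) = -8 - o
X(T(-4, E(4*w(0) + 3)))**3 = (-8 - 1*20/7)**3 = (-8 - 20/7)**3 = (-76/7)**3 = -438976/343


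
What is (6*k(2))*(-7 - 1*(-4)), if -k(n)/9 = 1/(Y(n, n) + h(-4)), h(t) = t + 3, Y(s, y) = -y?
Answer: -54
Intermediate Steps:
h(t) = 3 + t
k(n) = -9/(-1 - n) (k(n) = -9/(-n + (3 - 4)) = -9/(-n - 1) = -9/(-1 - n))
(6*k(2))*(-7 - 1*(-4)) = (6*(9/(1 + 2)))*(-7 - 1*(-4)) = (6*(9/3))*(-7 + 4) = (6*(9*(⅓)))*(-3) = (6*3)*(-3) = 18*(-3) = -54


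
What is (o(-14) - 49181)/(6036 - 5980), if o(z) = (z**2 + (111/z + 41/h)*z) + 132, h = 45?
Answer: -548491/630 ≈ -870.62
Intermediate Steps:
o(z) = 132 + z**2 + z*(41/45 + 111/z) (o(z) = (z**2 + (111/z + 41/45)*z) + 132 = (z**2 + (41/45 + 111/z)*z) + 132 = (z**2 + z*(41/45 + 111/z)) + 132 = 132 + z**2 + z*(41/45 + 111/z))
(o(-14) - 49181)/(6036 - 5980) = ((243 + (-14)**2 + (41/45)*(-14)) - 49181)/(6036 - 5980) = ((243 + 196 - 574/45) - 49181)/56 = (19181/45 - 49181)*(1/56) = -2193964/45*1/56 = -548491/630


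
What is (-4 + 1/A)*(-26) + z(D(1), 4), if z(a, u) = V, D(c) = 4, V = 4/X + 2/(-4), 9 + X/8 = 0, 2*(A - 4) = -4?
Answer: 814/9 ≈ 90.444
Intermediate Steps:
A = 2 (A = 4 + (1/2)*(-4) = 4 - 2 = 2)
X = -72 (X = -72 + 8*0 = -72 + 0 = -72)
V = -5/9 (V = 4/(-72) + 2/(-4) = 4*(-1/72) + 2*(-1/4) = -1/18 - 1/2 = -5/9 ≈ -0.55556)
z(a, u) = -5/9
(-4 + 1/A)*(-26) + z(D(1), 4) = (-4 + 1/2)*(-26) - 5/9 = -7/2*(-26) - 5/9 = 91 - 5/9 = 814/9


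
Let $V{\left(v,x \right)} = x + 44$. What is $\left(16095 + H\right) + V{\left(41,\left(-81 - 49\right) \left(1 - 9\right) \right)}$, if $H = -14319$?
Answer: $2860$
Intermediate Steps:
$V{\left(v,x \right)} = 44 + x$
$\left(16095 + H\right) + V{\left(41,\left(-81 - 49\right) \left(1 - 9\right) \right)} = \left(16095 - 14319\right) + \left(44 + \left(-81 - 49\right) \left(1 - 9\right)\right) = 1776 + \left(44 - -1040\right) = 1776 + \left(44 + 1040\right) = 1776 + 1084 = 2860$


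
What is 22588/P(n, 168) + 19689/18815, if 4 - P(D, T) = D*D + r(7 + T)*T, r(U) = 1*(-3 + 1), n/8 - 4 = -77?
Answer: 1570841026/1602642885 ≈ 0.98016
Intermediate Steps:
n = -584 (n = 32 + 8*(-77) = 32 - 616 = -584)
r(U) = -2 (r(U) = 1*(-2) = -2)
P(D, T) = 4 - D² + 2*T (P(D, T) = 4 - (D*D - 2*T) = 4 - (D² - 2*T) = 4 + (-D² + 2*T) = 4 - D² + 2*T)
22588/P(n, 168) + 19689/18815 = 22588/(4 - 1*(-584)² + 2*168) + 19689/18815 = 22588/(4 - 1*341056 + 336) + 19689*(1/18815) = 22588/(4 - 341056 + 336) + 19689/18815 = 22588/(-340716) + 19689/18815 = 22588*(-1/340716) + 19689/18815 = -5647/85179 + 19689/18815 = 1570841026/1602642885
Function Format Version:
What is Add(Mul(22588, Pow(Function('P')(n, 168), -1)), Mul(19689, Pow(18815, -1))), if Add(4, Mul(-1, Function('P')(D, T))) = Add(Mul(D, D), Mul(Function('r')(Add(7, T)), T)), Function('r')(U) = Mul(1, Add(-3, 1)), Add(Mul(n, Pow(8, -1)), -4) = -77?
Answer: Rational(1570841026, 1602642885) ≈ 0.98016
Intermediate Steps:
n = -584 (n = Add(32, Mul(8, -77)) = Add(32, -616) = -584)
Function('r')(U) = -2 (Function('r')(U) = Mul(1, -2) = -2)
Function('P')(D, T) = Add(4, Mul(-1, Pow(D, 2)), Mul(2, T)) (Function('P')(D, T) = Add(4, Mul(-1, Add(Mul(D, D), Mul(-2, T)))) = Add(4, Mul(-1, Add(Pow(D, 2), Mul(-2, T)))) = Add(4, Add(Mul(-1, Pow(D, 2)), Mul(2, T))) = Add(4, Mul(-1, Pow(D, 2)), Mul(2, T)))
Add(Mul(22588, Pow(Function('P')(n, 168), -1)), Mul(19689, Pow(18815, -1))) = Add(Mul(22588, Pow(Add(4, Mul(-1, Pow(-584, 2)), Mul(2, 168)), -1)), Mul(19689, Pow(18815, -1))) = Add(Mul(22588, Pow(Add(4, Mul(-1, 341056), 336), -1)), Mul(19689, Rational(1, 18815))) = Add(Mul(22588, Pow(Add(4, -341056, 336), -1)), Rational(19689, 18815)) = Add(Mul(22588, Pow(-340716, -1)), Rational(19689, 18815)) = Add(Mul(22588, Rational(-1, 340716)), Rational(19689, 18815)) = Add(Rational(-5647, 85179), Rational(19689, 18815)) = Rational(1570841026, 1602642885)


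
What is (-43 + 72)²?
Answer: 841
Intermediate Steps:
(-43 + 72)² = 29² = 841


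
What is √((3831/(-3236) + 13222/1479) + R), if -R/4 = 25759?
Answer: I*√589996833181658151/2393022 ≈ 320.98*I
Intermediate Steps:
R = -103036 (R = -4*25759 = -103036)
√((3831/(-3236) + 13222/1479) + R) = √((3831/(-3236) + 13222/1479) - 103036) = √((3831*(-1/3236) + 13222*(1/1479)) - 103036) = √((-3831/3236 + 13222/1479) - 103036) = √(37120343/4786044 - 103036) = √(-493097709241/4786044) = I*√589996833181658151/2393022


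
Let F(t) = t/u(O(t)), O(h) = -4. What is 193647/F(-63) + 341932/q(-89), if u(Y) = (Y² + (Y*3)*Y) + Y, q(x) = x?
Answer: -117290744/623 ≈ -1.8827e+5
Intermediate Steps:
u(Y) = Y + 4*Y² (u(Y) = (Y² + (3*Y)*Y) + Y = (Y² + 3*Y²) + Y = 4*Y² + Y = Y + 4*Y²)
F(t) = t/60 (F(t) = t/((-4*(1 + 4*(-4)))) = t/((-4*(1 - 16))) = t/((-4*(-15))) = t/60)
193647/F(-63) + 341932/q(-89) = 193647/(((1/60)*(-63))) + 341932/(-89) = 193647/(-21/20) + 341932*(-1/89) = 193647*(-20/21) - 341932/89 = -1290980/7 - 341932/89 = -117290744/623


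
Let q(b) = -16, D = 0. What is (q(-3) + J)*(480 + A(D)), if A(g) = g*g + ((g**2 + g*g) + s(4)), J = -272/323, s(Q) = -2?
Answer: -152960/19 ≈ -8050.5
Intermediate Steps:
J = -16/19 (J = -272*1/323 = -16/19 ≈ -0.84210)
A(g) = -2 + 3*g**2 (A(g) = g*g + ((g**2 + g*g) - 2) = g**2 + ((g**2 + g**2) - 2) = g**2 + (2*g**2 - 2) = g**2 + (-2 + 2*g**2) = -2 + 3*g**2)
(q(-3) + J)*(480 + A(D)) = (-16 - 16/19)*(480 + (-2 + 3*0**2)) = -320*(480 + (-2 + 3*0))/19 = -320*(480 + (-2 + 0))/19 = -320*(480 - 2)/19 = -320/19*478 = -152960/19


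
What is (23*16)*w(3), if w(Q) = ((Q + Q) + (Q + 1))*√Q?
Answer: 3680*√3 ≈ 6373.9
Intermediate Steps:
w(Q) = √Q*(1 + 3*Q) (w(Q) = (2*Q + (1 + Q))*√Q = (1 + 3*Q)*√Q = √Q*(1 + 3*Q))
(23*16)*w(3) = (23*16)*(√3*(1 + 3*3)) = 368*(√3*(1 + 9)) = 368*(√3*10) = 368*(10*√3) = 3680*√3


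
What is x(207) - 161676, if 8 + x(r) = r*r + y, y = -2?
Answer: -118837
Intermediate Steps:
x(r) = -10 + r**2 (x(r) = -8 + (r*r - 2) = -8 + (r**2 - 2) = -8 + (-2 + r**2) = -10 + r**2)
x(207) - 161676 = (-10 + 207**2) - 161676 = (-10 + 42849) - 161676 = 42839 - 161676 = -118837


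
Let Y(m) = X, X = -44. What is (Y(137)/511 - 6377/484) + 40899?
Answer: 10112024333/247324 ≈ 40886.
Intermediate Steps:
Y(m) = -44
(Y(137)/511 - 6377/484) + 40899 = (-44/511 - 6377/484) + 40899 = -3279943/247324 + 40899 = 10112024333/247324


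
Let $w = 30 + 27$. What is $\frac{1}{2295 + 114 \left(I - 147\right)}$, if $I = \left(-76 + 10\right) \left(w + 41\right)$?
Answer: $- \frac{1}{751815} \approx -1.3301 \cdot 10^{-6}$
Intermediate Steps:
$w = 57$
$I = -6468$ ($I = \left(-76 + 10\right) \left(57 + 41\right) = \left(-66\right) 98 = -6468$)
$\frac{1}{2295 + 114 \left(I - 147\right)} = \frac{1}{2295 + 114 \left(-6468 - 147\right)} = \frac{1}{2295 + 114 \left(-6615\right)} = \frac{1}{2295 - 754110} = \frac{1}{-751815} = - \frac{1}{751815}$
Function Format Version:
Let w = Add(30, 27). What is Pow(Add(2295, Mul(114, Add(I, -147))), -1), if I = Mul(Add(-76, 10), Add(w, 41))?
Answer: Rational(-1, 751815) ≈ -1.3301e-6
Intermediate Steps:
w = 57
I = -6468 (I = Mul(Add(-76, 10), Add(57, 41)) = Mul(-66, 98) = -6468)
Pow(Add(2295, Mul(114, Add(I, -147))), -1) = Pow(Add(2295, Mul(114, Add(-6468, -147))), -1) = Pow(Add(2295, Mul(114, -6615)), -1) = Pow(Add(2295, -754110), -1) = Pow(-751815, -1) = Rational(-1, 751815)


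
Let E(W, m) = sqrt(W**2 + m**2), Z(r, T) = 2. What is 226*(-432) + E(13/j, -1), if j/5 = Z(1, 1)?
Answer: -97632 + sqrt(269)/10 ≈ -97630.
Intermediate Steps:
j = 10 (j = 5*2 = 10)
226*(-432) + E(13/j, -1) = 226*(-432) + sqrt((13/10)**2 + (-1)**2) = -97632 + sqrt((13*(1/10))**2 + 1) = -97632 + sqrt((13/10)**2 + 1) = -97632 + sqrt(169/100 + 1) = -97632 + sqrt(269/100) = -97632 + sqrt(269)/10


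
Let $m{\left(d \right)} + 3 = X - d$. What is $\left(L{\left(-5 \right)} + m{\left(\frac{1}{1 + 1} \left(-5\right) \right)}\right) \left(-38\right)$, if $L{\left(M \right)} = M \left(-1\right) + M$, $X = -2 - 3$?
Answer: $209$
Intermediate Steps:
$X = -5$
$m{\left(d \right)} = -8 - d$ ($m{\left(d \right)} = -3 - \left(5 + d\right) = -8 - d$)
$L{\left(M \right)} = 0$ ($L{\left(M \right)} = - M + M = 0$)
$\left(L{\left(-5 \right)} + m{\left(\frac{1}{1 + 1} \left(-5\right) \right)}\right) \left(-38\right) = \left(0 - \left(8 + \frac{1}{1 + 1} \left(-5\right)\right)\right) \left(-38\right) = \left(0 - \left(8 + \frac{1}{2} \left(-5\right)\right)\right) \left(-38\right) = \left(0 - \frac{11}{2}\right) \left(-38\right) = \left(- \frac{11}{2}\right) \left(-38\right) = 209$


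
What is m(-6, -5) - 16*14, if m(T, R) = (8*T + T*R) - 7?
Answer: -249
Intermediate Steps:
m(T, R) = -7 + 8*T + R*T (m(T, R) = (8*T + R*T) - 7 = -7 + 8*T + R*T)
m(-6, -5) - 16*14 = (-7 + 8*(-6) - 5*(-6)) - 16*14 = (-7 - 48 + 30) - 224 = -25 - 224 = -249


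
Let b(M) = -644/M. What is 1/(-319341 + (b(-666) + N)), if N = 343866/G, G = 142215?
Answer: -15785865/5041020481429 ≈ -3.1315e-6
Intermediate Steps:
N = 114622/47405 (N = 343866/142215 = 343866*(1/142215) = 114622/47405 ≈ 2.4179)
1/(-319341 + (b(-666) + N)) = 1/(-319341 + (-644/(-666) + 114622/47405)) = 1/(-319341 + (-644*(-1/666) + 114622/47405)) = 1/(-319341 + (322/333 + 114622/47405)) = 1/(-319341 + 53433536/15785865) = 1/(-5041020481429/15785865) = -15785865/5041020481429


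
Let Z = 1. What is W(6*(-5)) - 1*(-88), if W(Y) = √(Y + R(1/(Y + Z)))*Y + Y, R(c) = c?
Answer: 58 - 30*I*√25259/29 ≈ 58.0 - 164.41*I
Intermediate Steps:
W(Y) = Y + Y*√(Y + 1/(1 + Y)) (W(Y) = √(Y + 1/(Y + 1))*Y + Y = √(Y + 1/(1 + Y))*Y + Y = Y*√(Y + 1/(1 + Y)) + Y = Y + Y*√(Y + 1/(1 + Y)))
W(6*(-5)) - 1*(-88) = (6*(-5))*(1 + √((1 + (6*(-5))*(1 + 6*(-5)))/(1 + 6*(-5)))) - 1*(-88) = -30*(1 + √((1 - 30*(1 - 30))/(1 - 30))) + 88 = -30*(1 + √((1 - 30*(-29))/(-29))) + 88 = -30*(1 + √(-(1 + 870)/29)) + 88 = -30*(1 + √(-1/29*871)) + 88 = -30*(1 + √(-871/29)) + 88 = -30*(1 + I*√25259/29) + 88 = (-30 - 30*I*√25259/29) + 88 = 58 - 30*I*√25259/29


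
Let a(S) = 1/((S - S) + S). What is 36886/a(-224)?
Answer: -8262464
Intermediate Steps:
a(S) = 1/S (a(S) = 1/(0 + S) = 1/S)
36886/a(-224) = 36886/(1/(-224)) = 36886/(-1/224) = 36886*(-224) = -8262464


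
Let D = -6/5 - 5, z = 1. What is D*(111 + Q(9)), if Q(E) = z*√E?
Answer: -3534/5 ≈ -706.80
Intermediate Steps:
Q(E) = √E (Q(E) = 1*√E = √E)
D = -31/5 (D = -6/5 - 5 = -31/5 ≈ -6.2000)
D*(111 + Q(9)) = -31*(111 + √9)/5 = -31*(111 + 3)/5 = -31/5*114 = -3534/5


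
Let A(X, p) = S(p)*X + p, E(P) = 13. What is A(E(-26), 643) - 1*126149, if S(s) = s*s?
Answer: 5249331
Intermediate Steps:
S(s) = s²
A(X, p) = p + X*p² (A(X, p) = p²*X + p = X*p² + p = p + X*p²)
A(E(-26), 643) - 1*126149 = 643*(1 + 13*643) - 1*126149 = 643*(1 + 8359) - 126149 = 643*8360 - 126149 = 5375480 - 126149 = 5249331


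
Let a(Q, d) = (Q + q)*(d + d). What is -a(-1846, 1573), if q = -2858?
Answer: 14798784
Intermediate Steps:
a(Q, d) = 2*d*(-2858 + Q) (a(Q, d) = (Q - 2858)*(d + d) = (-2858 + Q)*(2*d) = 2*d*(-2858 + Q))
-a(-1846, 1573) = -2*1573*(-2858 - 1846) = -2*1573*(-4704) = -1*(-14798784) = 14798784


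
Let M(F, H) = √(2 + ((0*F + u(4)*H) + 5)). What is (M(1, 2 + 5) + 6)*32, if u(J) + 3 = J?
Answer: 192 + 32*√14 ≈ 311.73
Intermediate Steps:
u(J) = -3 + J
M(F, H) = √(7 + H) (M(F, H) = √(2 + ((0*F + (-3 + 4)*H) + 5)) = √(2 + ((0 + 1*H) + 5)) = √(2 + ((0 + H) + 5)) = √(2 + (H + 5)) = √(2 + (5 + H)) = √(7 + H))
(M(1, 2 + 5) + 6)*32 = (√(7 + (2 + 5)) + 6)*32 = (√(7 + 7) + 6)*32 = (√14 + 6)*32 = (6 + √14)*32 = 192 + 32*√14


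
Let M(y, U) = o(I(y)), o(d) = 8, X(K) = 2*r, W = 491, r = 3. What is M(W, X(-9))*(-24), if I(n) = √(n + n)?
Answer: -192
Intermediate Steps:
I(n) = √2*√n (I(n) = √(2*n) = √2*√n)
X(K) = 6 (X(K) = 2*3 = 6)
M(y, U) = 8
M(W, X(-9))*(-24) = 8*(-24) = -192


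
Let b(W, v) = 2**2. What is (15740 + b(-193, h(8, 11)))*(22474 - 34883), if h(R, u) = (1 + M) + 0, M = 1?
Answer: -195367296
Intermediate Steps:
h(R, u) = 2 (h(R, u) = (1 + 1) + 0 = 2 + 0 = 2)
b(W, v) = 4
(15740 + b(-193, h(8, 11)))*(22474 - 34883) = (15740 + 4)*(22474 - 34883) = 15744*(-12409) = -195367296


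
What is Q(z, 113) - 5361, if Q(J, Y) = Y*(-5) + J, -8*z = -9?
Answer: -47399/8 ≈ -5924.9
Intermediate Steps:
z = 9/8 (z = -⅛*(-9) = 9/8 ≈ 1.1250)
Q(J, Y) = J - 5*Y (Q(J, Y) = -5*Y + J = J - 5*Y)
Q(z, 113) - 5361 = (9/8 - 5*113) - 5361 = (9/8 - 565) - 5361 = -4511/8 - 5361 = -47399/8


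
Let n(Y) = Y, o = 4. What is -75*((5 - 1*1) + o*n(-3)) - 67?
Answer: 533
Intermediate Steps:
-75*((5 - 1*1) + o*n(-3)) - 67 = -75*((5 - 1*1) + 4*(-3)) - 67 = -75*((5 - 1) - 12) - 67 = -75*(4 - 12) - 67 = -75*(-8) - 67 = 600 - 67 = 533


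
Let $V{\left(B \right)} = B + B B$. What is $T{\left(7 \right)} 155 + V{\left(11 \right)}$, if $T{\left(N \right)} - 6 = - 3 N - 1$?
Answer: $-2348$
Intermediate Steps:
$T{\left(N \right)} = 5 - 3 N$ ($T{\left(N \right)} = 6 - \left(1 + 3 N\right) = 5 - 3 N$)
$V{\left(B \right)} = B + B^{2}$
$T{\left(7 \right)} 155 + V{\left(11 \right)} = \left(5 - 21\right) 155 + 11 \left(1 + 11\right) = \left(5 - 21\right) 155 + 11 \cdot 12 = \left(-16\right) 155 + 132 = -2480 + 132 = -2348$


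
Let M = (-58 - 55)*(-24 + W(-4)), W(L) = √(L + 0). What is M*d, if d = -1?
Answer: -2712 + 226*I ≈ -2712.0 + 226.0*I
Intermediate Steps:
W(L) = √L
M = 2712 - 226*I (M = (-58 - 55)*(-24 + √(-4)) = -113*(-24 + 2*I) = 2712 - 226*I ≈ 2712.0 - 226.0*I)
M*d = (2712 - 226*I)*(-1) = -2712 + 226*I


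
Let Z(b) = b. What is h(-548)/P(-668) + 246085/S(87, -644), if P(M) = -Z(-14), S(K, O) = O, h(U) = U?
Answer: -271293/644 ≈ -421.26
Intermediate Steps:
P(M) = 14 (P(M) = -1*(-14) = 14)
h(-548)/P(-668) + 246085/S(87, -644) = -548/14 + 246085/(-644) = -548*1/14 + 246085*(-1/644) = -274/7 - 35155/92 = -271293/644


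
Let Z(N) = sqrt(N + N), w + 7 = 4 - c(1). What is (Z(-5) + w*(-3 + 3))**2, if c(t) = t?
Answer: -10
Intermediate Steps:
w = -4 (w = -7 + (4 - 1*1) = -7 + (4 - 1) = -7 + 3 = -4)
Z(N) = sqrt(2)*sqrt(N) (Z(N) = sqrt(2*N) = sqrt(2)*sqrt(N))
(Z(-5) + w*(-3 + 3))**2 = (sqrt(2)*sqrt(-5) - 4*(-3 + 3))**2 = (sqrt(2)*(I*sqrt(5)) - 4*0)**2 = (I*sqrt(10) + 0)**2 = (I*sqrt(10))**2 = -10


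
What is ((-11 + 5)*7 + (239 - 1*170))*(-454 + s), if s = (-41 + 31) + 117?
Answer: -9369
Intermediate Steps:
s = 107 (s = -10 + 117 = 107)
((-11 + 5)*7 + (239 - 1*170))*(-454 + s) = ((-11 + 5)*7 + (239 - 1*170))*(-454 + 107) = (-6*7 + (239 - 170))*(-347) = (-42 + 69)*(-347) = 27*(-347) = -9369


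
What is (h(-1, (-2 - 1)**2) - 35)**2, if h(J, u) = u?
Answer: 676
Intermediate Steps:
(h(-1, (-2 - 1)**2) - 35)**2 = ((-2 - 1)**2 - 35)**2 = ((-3)**2 - 35)**2 = (9 - 35)**2 = (-26)**2 = 676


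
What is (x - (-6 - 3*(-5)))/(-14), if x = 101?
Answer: -46/7 ≈ -6.5714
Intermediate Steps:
(x - (-6 - 3*(-5)))/(-14) = (101 - (-6 - 3*(-5)))/(-14) = (101 - (-6 + 15))*(-1/14) = (101 - 1*9)*(-1/14) = (101 - 9)*(-1/14) = 92*(-1/14) = -46/7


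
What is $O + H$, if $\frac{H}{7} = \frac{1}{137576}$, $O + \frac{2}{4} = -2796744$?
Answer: $- \frac{384764921325}{137576} \approx -2.7967 \cdot 10^{6}$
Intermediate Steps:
$O = - \frac{5593489}{2}$ ($O = - \frac{1}{2} - 2796744 = - \frac{5593489}{2} \approx -2.7967 \cdot 10^{6}$)
$H = \frac{7}{137576} \approx 5.0881 \cdot 10^{-5}$
$O + H = - \frac{5593489}{2} + \frac{7}{137576} = - \frac{384764921325}{137576}$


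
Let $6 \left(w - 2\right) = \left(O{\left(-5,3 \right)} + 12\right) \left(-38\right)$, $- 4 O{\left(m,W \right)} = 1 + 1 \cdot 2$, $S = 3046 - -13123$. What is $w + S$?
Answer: $\frac{64399}{4} \approx 16100.0$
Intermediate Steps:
$S = 16169$ ($S = 3046 + 13123 = 16169$)
$O{\left(m,W \right)} = - \frac{3}{4}$ ($O{\left(m,W \right)} = - \frac{1 + 1 \cdot 2}{4} = - \frac{1 + 2}{4} = \left(- \frac{1}{4}\right) 3 = - \frac{3}{4}$)
$w = - \frac{277}{4}$ ($w = 2 + \frac{\left(- \frac{3}{4} + 12\right) \left(-38\right)}{6} = 2 + \frac{\frac{45}{4} \left(-38\right)}{6} = 2 + \frac{1}{6} \left(- \frac{855}{2}\right) = 2 - \frac{285}{4} = - \frac{277}{4} \approx -69.25$)
$w + S = - \frac{277}{4} + 16169 = \frac{64399}{4}$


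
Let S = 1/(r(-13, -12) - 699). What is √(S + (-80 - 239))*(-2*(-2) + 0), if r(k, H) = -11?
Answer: 2*I*√160808610/355 ≈ 71.442*I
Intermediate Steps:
S = -1/710 (S = 1/(-11 - 699) = 1/(-710) = -1/710 ≈ -0.0014085)
√(S + (-80 - 239))*(-2*(-2) + 0) = √(-1/710 + (-80 - 239))*(-2*(-2) + 0) = √(-1/710 - 319)*(4 + 0) = √(-226491/710)*4 = (I*√160808610/710)*4 = 2*I*√160808610/355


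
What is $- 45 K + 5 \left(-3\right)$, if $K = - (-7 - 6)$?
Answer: $-600$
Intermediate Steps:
$K = 13$ ($K = \left(-1\right) \left(-13\right) = 13$)
$- 45 K + 5 \left(-3\right) = \left(-45\right) 13 + 5 \left(-3\right) = -585 - 15 = -600$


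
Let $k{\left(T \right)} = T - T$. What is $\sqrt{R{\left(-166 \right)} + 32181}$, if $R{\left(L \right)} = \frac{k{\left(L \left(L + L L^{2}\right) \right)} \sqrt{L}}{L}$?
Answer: $\sqrt{32181} \approx 179.39$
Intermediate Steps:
$k{\left(T \right)} = 0$
$R{\left(L \right)} = 0$ ($R{\left(L \right)} = \frac{0 \sqrt{L}}{L} = \frac{0}{L} = 0$)
$\sqrt{R{\left(-166 \right)} + 32181} = \sqrt{0 + 32181} = \sqrt{32181}$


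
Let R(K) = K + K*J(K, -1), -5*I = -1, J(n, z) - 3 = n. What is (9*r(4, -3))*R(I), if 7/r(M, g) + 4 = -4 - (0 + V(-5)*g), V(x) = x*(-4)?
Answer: 1323/1300 ≈ 1.0177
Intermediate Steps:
J(n, z) = 3 + n
V(x) = -4*x
I = ⅕ (I = -⅕*(-1) = ⅕ ≈ 0.20000)
R(K) = K + K*(3 + K)
r(M, g) = 7/(-8 - 20*g) (r(M, g) = 7/(-4 + (-4 - (0 + (-4*(-5))*g))) = 7/(-4 + (-4 - (0 + 20*g))) = 7/(-4 + (-4 - 20*g)) = 7/(-8 - 20*g))
(9*r(4, -3))*R(I) = (9*(-7/(8 + 20*(-3))))*((4 + ⅕)/5) = (9*(-7/(8 - 60)))*((⅕)*(21/5)) = (9*(-7/(-52)))*(21/25) = (9*(-7*(-1/52)))*(21/25) = (9*(7/52))*(21/25) = (63/52)*(21/25) = 1323/1300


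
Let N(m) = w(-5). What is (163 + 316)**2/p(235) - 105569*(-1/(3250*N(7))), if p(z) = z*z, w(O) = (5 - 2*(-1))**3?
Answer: 10463976111/2462482750 ≈ 4.2494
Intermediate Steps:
w(O) = 343 (w(O) = (5 + 2)**3 = 7**3 = 343)
N(m) = 343
p(z) = z**2
(163 + 316)**2/p(235) - 105569*(-1/(3250*N(7))) = (163 + 316)**2/(235**2) - 105569/(-50*343*65) = 479**2/55225 - 105569/((-17150*65)) = 229441*(1/55225) - 105569/(-1114750) = 229441/55225 - 105569*(-1/1114750) = 229441/55225 + 105569/1114750 = 10463976111/2462482750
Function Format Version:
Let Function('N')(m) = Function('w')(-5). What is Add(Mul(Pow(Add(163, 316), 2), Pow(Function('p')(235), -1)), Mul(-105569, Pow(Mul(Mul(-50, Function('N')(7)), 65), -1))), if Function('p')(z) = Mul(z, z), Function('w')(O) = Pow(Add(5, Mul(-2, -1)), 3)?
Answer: Rational(10463976111, 2462482750) ≈ 4.2494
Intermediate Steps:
Function('w')(O) = 343 (Function('w')(O) = Pow(Add(5, 2), 3) = Pow(7, 3) = 343)
Function('N')(m) = 343
Function('p')(z) = Pow(z, 2)
Add(Mul(Pow(Add(163, 316), 2), Pow(Function('p')(235), -1)), Mul(-105569, Pow(Mul(Mul(-50, Function('N')(7)), 65), -1))) = Add(Mul(Pow(Add(163, 316), 2), Pow(Pow(235, 2), -1)), Mul(-105569, Pow(Mul(Mul(-50, 343), 65), -1))) = Add(Mul(Pow(479, 2), Pow(55225, -1)), Mul(-105569, Pow(Mul(-17150, 65), -1))) = Add(Mul(229441, Rational(1, 55225)), Mul(-105569, Pow(-1114750, -1))) = Add(Rational(229441, 55225), Mul(-105569, Rational(-1, 1114750))) = Add(Rational(229441, 55225), Rational(105569, 1114750)) = Rational(10463976111, 2462482750)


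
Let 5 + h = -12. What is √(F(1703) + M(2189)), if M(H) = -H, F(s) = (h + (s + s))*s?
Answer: √5769278 ≈ 2401.9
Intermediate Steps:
h = -17 (h = -5 - 12 = -17)
F(s) = s*(-17 + 2*s) (F(s) = (-17 + (s + s))*s = (-17 + 2*s)*s = s*(-17 + 2*s))
√(F(1703) + M(2189)) = √(1703*(-17 + 2*1703) - 1*2189) = √(1703*(-17 + 3406) - 2189) = √(1703*3389 - 2189) = √(5771467 - 2189) = √5769278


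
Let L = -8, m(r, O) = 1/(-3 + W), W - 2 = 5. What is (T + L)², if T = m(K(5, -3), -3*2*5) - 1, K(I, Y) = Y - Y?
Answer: 1225/16 ≈ 76.563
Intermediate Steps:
W = 7 (W = 2 + 5 = 7)
K(I, Y) = 0
m(r, O) = ¼ (m(r, O) = 1/(-3 + 7) = 1/4 = ¼)
T = -¾ (T = ¼ - 1 = -¾ ≈ -0.75000)
(T + L)² = (-¾ - 8)² = (-35/4)² = 1225/16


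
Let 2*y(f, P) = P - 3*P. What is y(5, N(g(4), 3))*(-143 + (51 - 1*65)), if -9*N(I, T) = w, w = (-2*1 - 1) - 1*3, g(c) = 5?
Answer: 314/3 ≈ 104.67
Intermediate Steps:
w = -6 (w = (-2 - 1) - 3 = -3 - 3 = -6)
N(I, T) = ⅔ (N(I, T) = -⅑*(-6) = ⅔)
y(f, P) = -P (y(f, P) = (P - 3*P)/2 = (-2*P)/2 = -P)
y(5, N(g(4), 3))*(-143 + (51 - 1*65)) = (-1*⅔)*(-143 + (51 - 1*65)) = -2*(-143 + (51 - 65))/3 = -2*(-143 - 14)/3 = -⅔*(-157) = 314/3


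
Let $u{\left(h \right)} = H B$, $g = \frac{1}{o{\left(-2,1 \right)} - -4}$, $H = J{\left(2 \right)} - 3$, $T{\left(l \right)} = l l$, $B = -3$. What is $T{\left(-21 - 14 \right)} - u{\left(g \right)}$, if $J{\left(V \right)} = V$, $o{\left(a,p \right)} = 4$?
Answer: $1222$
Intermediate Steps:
$T{\left(l \right)} = l^{2}$
$H = -1$ ($H = 2 - 3 = -1$)
$g = \frac{1}{8}$ ($g = \frac{1}{4 - -4} = \frac{1}{4 + 4} = \frac{1}{8} \approx 0.125$)
$u{\left(h \right)} = 3$ ($u{\left(h \right)} = \left(-1\right) \left(-3\right) = 3$)
$T{\left(-21 - 14 \right)} - u{\left(g \right)} = \left(-21 - 14\right)^{2} - 3 = \left(-35\right)^{2} - 3 = 1225 - 3 = 1222$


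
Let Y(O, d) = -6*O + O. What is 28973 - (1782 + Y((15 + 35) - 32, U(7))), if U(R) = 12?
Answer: 27281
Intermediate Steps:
Y(O, d) = -5*O
28973 - (1782 + Y((15 + 35) - 32, U(7))) = 28973 - (1782 - 5*((15 + 35) - 32)) = 28973 - (1782 - 5*(50 - 32)) = 28973 - (1782 - 5*18) = 28973 - (1782 - 90) = 28973 - 1*1692 = 28973 - 1692 = 27281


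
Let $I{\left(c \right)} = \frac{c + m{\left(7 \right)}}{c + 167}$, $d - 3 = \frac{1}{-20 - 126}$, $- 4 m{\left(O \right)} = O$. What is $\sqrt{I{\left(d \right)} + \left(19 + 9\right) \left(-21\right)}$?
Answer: $\frac{i \sqrt{160974826142}}{16546} \approx 24.249 i$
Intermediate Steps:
$m{\left(O \right)} = - \frac{O}{4}$
$d = \frac{437}{146}$ ($d = 3 + \frac{1}{-20 - 126} = 3 + \frac{1}{-146} = 3 - \frac{1}{146} = \frac{437}{146} \approx 2.9931$)
$I{\left(c \right)} = \frac{- \frac{7}{4} + c}{167 + c}$ ($I{\left(c \right)} = \frac{c - \frac{7}{4}}{c + 167} = \frac{c - \frac{7}{4}}{167 + c} = \frac{- \frac{7}{4} + c}{167 + c}$)
$\sqrt{I{\left(d \right)} + \left(19 + 9\right) \left(-21\right)} = \sqrt{\frac{- \frac{7}{4} + \frac{437}{146}}{167 + \frac{437}{146}} + \left(19 + 9\right) \left(-21\right)} = \sqrt{\frac{1}{\frac{24819}{146}} \cdot \frac{363}{292} + 28 \left(-21\right)} = \sqrt{\frac{146}{24819} \cdot \frac{363}{292} - 588} = \sqrt{\frac{121}{16546} - 588} = \sqrt{- \frac{9728927}{16546}} = \frac{i \sqrt{160974826142}}{16546}$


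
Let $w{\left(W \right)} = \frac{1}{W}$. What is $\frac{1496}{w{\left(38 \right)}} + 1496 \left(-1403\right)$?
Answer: $-2042040$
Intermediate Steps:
$\frac{1496}{w{\left(38 \right)}} + 1496 \left(-1403\right) = \frac{1496}{\frac{1}{38}} + 1496 \left(-1403\right) = 1496 \frac{1}{\frac{1}{38}} - 2098888 = 1496 \cdot 38 - 2098888 = 56848 - 2098888 = -2042040$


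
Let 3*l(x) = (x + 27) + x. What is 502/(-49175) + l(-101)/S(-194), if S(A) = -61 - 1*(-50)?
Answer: 8589059/1622775 ≈ 5.2928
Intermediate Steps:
l(x) = 9 + 2*x/3 (l(x) = ((x + 27) + x)/3 = ((27 + x) + x)/3 = (27 + 2*x)/3 = 9 + 2*x/3)
S(A) = -11 (S(A) = -61 + 50 = -11)
502/(-49175) + l(-101)/S(-194) = 502/(-49175) + (9 + (⅔)*(-101))/(-11) = 502*(-1/49175) + (9 - 202/3)*(-1/11) = -502/49175 - 175/3*(-1/11) = -502/49175 + 175/33 = 8589059/1622775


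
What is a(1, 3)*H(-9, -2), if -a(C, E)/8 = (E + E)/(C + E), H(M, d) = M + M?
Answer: 216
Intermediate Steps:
H(M, d) = 2*M
a(C, E) = -16*E/(C + E) (a(C, E) = -8*(E + E)/(C + E) = -8*2*E/(C + E) = -16*E/(C + E))
a(1, 3)*H(-9, -2) = (-16*3/(1 + 3))*(2*(-9)) = -16*3/4*(-18) = -16*3*¼*(-18) = -12*(-18) = 216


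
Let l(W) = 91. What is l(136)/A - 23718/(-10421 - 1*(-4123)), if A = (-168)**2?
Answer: 714275/189504 ≈ 3.7692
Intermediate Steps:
A = 28224
l(136)/A - 23718/(-10421 - 1*(-4123)) = 91/28224 - 23718/(-10421 - 1*(-4123)) = 91*(1/28224) - 23718/(-10421 + 4123) = 13/4032 - 23718/(-6298) = 13/4032 - 23718*(-1/6298) = 13/4032 + 177/47 = 714275/189504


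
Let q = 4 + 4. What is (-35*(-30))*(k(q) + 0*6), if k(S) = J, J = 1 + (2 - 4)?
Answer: -1050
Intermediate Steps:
J = -1 (J = 1 - 2 = -1)
q = 8
k(S) = -1
(-35*(-30))*(k(q) + 0*6) = (-35*(-30))*(-1 + 0*6) = 1050*(-1 + 0) = 1050*(-1) = -1050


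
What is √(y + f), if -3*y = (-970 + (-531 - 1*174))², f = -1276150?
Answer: 5*I*√796089/3 ≈ 1487.1*I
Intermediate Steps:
y = -2805625/3 (y = -(-970 + (-531 - 1*174))²/3 = -(-970 + (-531 - 174))²/3 = -(-970 - 705)²/3 = -⅓*(-1675)² = -⅓*2805625 = -2805625/3 ≈ -9.3521e+5)
√(y + f) = √(-2805625/3 - 1276150) = √(-6634075/3) = 5*I*√796089/3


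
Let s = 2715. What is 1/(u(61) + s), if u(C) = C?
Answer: 1/2776 ≈ 0.00036023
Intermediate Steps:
1/(u(61) + s) = 1/(61 + 2715) = 1/2776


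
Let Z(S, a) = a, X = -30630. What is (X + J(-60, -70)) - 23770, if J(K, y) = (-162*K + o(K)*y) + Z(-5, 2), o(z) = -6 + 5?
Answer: -44608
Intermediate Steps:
o(z) = -1
J(K, y) = 2 - y - 162*K (J(K, y) = (-162*K - y) + 2 = (-y - 162*K) + 2 = 2 - y - 162*K)
(X + J(-60, -70)) - 23770 = (-30630 + (2 - 1*(-70) - 162*(-60))) - 23770 = (-30630 + (2 + 70 + 9720)) - 23770 = (-30630 + 9792) - 23770 = -20838 - 23770 = -44608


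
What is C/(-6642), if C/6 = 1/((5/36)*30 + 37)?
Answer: -2/91143 ≈ -2.1944e-5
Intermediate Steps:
C = 36/247 (C = 6/((5/36)*30 + 37) = 6/(25/6 + 37) = 6/(247/6) = 6*(6/247) = 36/247 ≈ 0.14575)
C/(-6642) = (36/247)/(-6642) = (36/247)*(-1/6642) = -2/91143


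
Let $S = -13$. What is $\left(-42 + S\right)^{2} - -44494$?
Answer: $47519$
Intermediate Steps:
$\left(-42 + S\right)^{2} - -44494 = \left(-42 - 13\right)^{2} - -44494 = \left(-55\right)^{2} + 44494 = 3025 + 44494 = 47519$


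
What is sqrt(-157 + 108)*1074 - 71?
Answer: -71 + 7518*I ≈ -71.0 + 7518.0*I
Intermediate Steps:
sqrt(-157 + 108)*1074 - 71 = sqrt(-49)*1074 - 71 = (7*I)*1074 - 71 = 7518*I - 71 = -71 + 7518*I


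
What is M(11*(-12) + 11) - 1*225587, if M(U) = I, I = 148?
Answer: -225439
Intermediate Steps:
M(U) = 148
M(11*(-12) + 11) - 1*225587 = 148 - 1*225587 = 148 - 225587 = -225439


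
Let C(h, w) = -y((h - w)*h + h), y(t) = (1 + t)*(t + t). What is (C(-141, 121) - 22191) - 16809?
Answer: -2708739804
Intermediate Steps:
y(t) = 2*t*(1 + t) (y(t) = (1 + t)*(2*t) = 2*t*(1 + t))
C(h, w) = -2*(h + h*(h - w))*(1 + h + h*(h - w)) (C(h, w) = -2*((h - w)*h + h)*(1 + ((h - w)*h + h)) = -2*(h*(h - w) + h)*(1 + (h*(h - w) + h)) = -2*(h + h*(h - w))*(1 + (h + h*(h - w))) = -2*(h + h*(h - w))*(1 + h + h*(h - w)))
(C(-141, 121) - 22191) - 16809 = (-2*(-141)*(1 - 141*(1 - 141 - 1*121))*(1 - 141 - 1*121) - 22191) - 16809 = (-2*(-141)*(1 - 141*(1 - 141 - 121))*(1 - 141 - 121) - 22191) - 16809 = (-2*(-141)*(1 - 141*(-261))*(-261) - 22191) - 16809 = (-2*(-141)*(1 + 36801)*(-261) - 22191) - 16809 = (-2*(-141)*36802*(-261) - 22191) - 16809 = (-2708700804 - 22191) - 16809 = -2708722995 - 16809 = -2708739804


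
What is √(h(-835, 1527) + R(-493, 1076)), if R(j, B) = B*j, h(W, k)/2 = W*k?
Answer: I*√3080558 ≈ 1755.2*I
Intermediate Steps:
h(W, k) = 2*W*k (h(W, k) = 2*(W*k) = 2*W*k)
√(h(-835, 1527) + R(-493, 1076)) = √(2*(-835)*1527 + 1076*(-493)) = √(-2550090 - 530468) = √(-3080558) = I*√3080558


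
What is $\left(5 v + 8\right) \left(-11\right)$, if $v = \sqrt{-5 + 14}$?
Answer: $-253$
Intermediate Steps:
$v = 3$ ($v = \sqrt{9} = 3$)
$\left(5 v + 8\right) \left(-11\right) = \left(5 \cdot 3 + 8\right) \left(-11\right) = \left(15 + 8\right) \left(-11\right) = 23 \left(-11\right) = -253$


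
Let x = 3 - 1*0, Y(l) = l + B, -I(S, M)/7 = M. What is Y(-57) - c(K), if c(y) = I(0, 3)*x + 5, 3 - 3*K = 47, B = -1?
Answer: 0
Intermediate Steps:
K = -44/3 (K = 1 - ⅓*47 = 1 - 47/3 = -44/3 ≈ -14.667)
I(S, M) = -7*M
Y(l) = -1 + l (Y(l) = l - 1 = -1 + l)
x = 3 (x = 3 + 0 = 3)
c(y) = -58 (c(y) = -7*3*3 + 5 = -21*3 + 5 = -63 + 5 = -58)
Y(-57) - c(K) = (-1 - 57) - 1*(-58) = -58 + 58 = 0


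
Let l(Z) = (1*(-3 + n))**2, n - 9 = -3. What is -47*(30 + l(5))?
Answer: -1833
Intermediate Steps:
n = 6 (n = 9 - 3 = 6)
l(Z) = 9 (l(Z) = (1*(-3 + 6))**2 = (1*3)**2 = 3**2 = 9)
-47*(30 + l(5)) = -47*(30 + 9) = -47*39 = -1833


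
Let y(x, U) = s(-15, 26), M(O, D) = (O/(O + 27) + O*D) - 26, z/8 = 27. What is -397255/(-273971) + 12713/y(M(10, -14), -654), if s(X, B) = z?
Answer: 3568800403/59177736 ≈ 60.306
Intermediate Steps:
z = 216 (z = 8*27 = 216)
s(X, B) = 216
M(O, D) = -26 + D*O + O/(27 + O) (M(O, D) = (O/(27 + O) + D*O) - 26 = (D*O + O/(27 + O)) - 26 = -26 + D*O + O/(27 + O))
y(x, U) = 216
-397255/(-273971) + 12713/y(M(10, -14), -654) = -397255/(-273971) + 12713/216 = -397255*(-1/273971) + 12713*(1/216) = 397255/273971 + 12713/216 = 3568800403/59177736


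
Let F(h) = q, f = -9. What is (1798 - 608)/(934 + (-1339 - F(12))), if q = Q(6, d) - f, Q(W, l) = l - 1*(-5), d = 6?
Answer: -14/5 ≈ -2.8000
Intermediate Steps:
Q(W, l) = 5 + l (Q(W, l) = l + 5 = 5 + l)
q = 20 (q = (5 + 6) - 1*(-9) = 11 + 9 = 20)
F(h) = 20
(1798 - 608)/(934 + (-1339 - F(12))) = (1798 - 608)/(934 + (-1339 - 1*20)) = 1190/(934 + (-1339 - 20)) = 1190/(934 - 1359) = 1190/(-425) = 1190*(-1/425) = -14/5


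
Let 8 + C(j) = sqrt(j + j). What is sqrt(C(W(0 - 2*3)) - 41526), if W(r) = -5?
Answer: sqrt(-41534 + I*sqrt(10)) ≈ 0.0078 + 203.8*I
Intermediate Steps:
C(j) = -8 + sqrt(2)*sqrt(j) (C(j) = -8 + sqrt(j + j) = -8 + sqrt(2*j) = -8 + sqrt(2)*sqrt(j))
sqrt(C(W(0 - 2*3)) - 41526) = sqrt((-8 + sqrt(2)*sqrt(-5)) - 41526) = sqrt((-8 + sqrt(2)*(I*sqrt(5))) - 41526) = sqrt((-8 + I*sqrt(10)) - 41526) = sqrt(-41534 + I*sqrt(10))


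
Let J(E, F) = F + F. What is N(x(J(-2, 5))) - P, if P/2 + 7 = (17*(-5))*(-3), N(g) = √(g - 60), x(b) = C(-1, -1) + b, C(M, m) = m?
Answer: -496 + I*√51 ≈ -496.0 + 7.1414*I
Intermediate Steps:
J(E, F) = 2*F
x(b) = -1 + b
N(g) = √(-60 + g)
P = 496 (P = -14 + 2*((17*(-5))*(-3)) = -14 + 2*(-85*(-3)) = -14 + 2*255 = -14 + 510 = 496)
N(x(J(-2, 5))) - P = √(-60 + (-1 + 2*5)) - 1*496 = √(-60 + (-1 + 10)) - 496 = √(-60 + 9) - 496 = √(-51) - 496 = I*√51 - 496 = -496 + I*√51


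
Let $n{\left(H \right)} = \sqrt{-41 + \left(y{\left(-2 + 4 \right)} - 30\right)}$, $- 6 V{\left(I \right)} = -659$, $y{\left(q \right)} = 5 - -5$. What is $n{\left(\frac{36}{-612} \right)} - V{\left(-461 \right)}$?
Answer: $- \frac{659}{6} + i \sqrt{61} \approx -109.83 + 7.8102 i$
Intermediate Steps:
$y{\left(q \right)} = 10$ ($y{\left(q \right)} = 5 + 5 = 10$)
$V{\left(I \right)} = \frac{659}{6}$ ($V{\left(I \right)} = \left(- \frac{1}{6}\right) \left(-659\right) = \frac{659}{6}$)
$n{\left(H \right)} = i \sqrt{61}$ ($n{\left(H \right)} = \sqrt{-41 + \left(10 - 30\right)} = \sqrt{-41 - 20} = \sqrt{-61} = i \sqrt{61}$)
$n{\left(\frac{36}{-612} \right)} - V{\left(-461 \right)} = i \sqrt{61} - \frac{659}{6} = - \frac{659}{6} + i \sqrt{61}$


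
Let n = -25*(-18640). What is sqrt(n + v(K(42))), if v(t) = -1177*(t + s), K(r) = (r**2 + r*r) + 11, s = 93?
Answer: 4*I*sqrt(238054) ≈ 1951.6*I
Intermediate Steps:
K(r) = 11 + 2*r**2 (K(r) = (r**2 + r**2) + 11 = 2*r**2 + 11 = 11 + 2*r**2)
n = 466000
v(t) = -109461 - 1177*t (v(t) = -1177*(t + 93) = -1177*(93 + t) = -109461 - 1177*t)
sqrt(n + v(K(42))) = sqrt(466000 + (-109461 - 1177*(11 + 2*42**2))) = sqrt(466000 + (-109461 - 1177*(11 + 2*1764))) = sqrt(466000 + (-109461 - 1177*(11 + 3528))) = sqrt(466000 + (-109461 - 1177*3539)) = sqrt(466000 + (-109461 - 4165403)) = sqrt(466000 - 4274864) = sqrt(-3808864) = 4*I*sqrt(238054)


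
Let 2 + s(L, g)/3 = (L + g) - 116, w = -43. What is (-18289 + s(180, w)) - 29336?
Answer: -47568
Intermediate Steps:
s(L, g) = -354 + 3*L + 3*g (s(L, g) = -6 + 3*((L + g) - 116) = -6 + 3*(-116 + L + g) = -6 + (-348 + 3*L + 3*g) = -354 + 3*L + 3*g)
(-18289 + s(180, w)) - 29336 = (-18289 + (-354 + 3*180 + 3*(-43))) - 29336 = (-18289 + (-354 + 540 - 129)) - 29336 = (-18289 + 57) - 29336 = -18232 - 29336 = -47568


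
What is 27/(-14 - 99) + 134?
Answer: 15115/113 ≈ 133.76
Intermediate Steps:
27/(-14 - 99) + 134 = 27/(-113) + 134 = 27*(-1/113) + 134 = -27/113 + 134 = 15115/113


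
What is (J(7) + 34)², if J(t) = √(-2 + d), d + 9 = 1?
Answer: (34 + I*√10)² ≈ 1146.0 + 215.03*I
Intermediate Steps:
d = -8 (d = -9 + 1 = -8)
J(t) = I*√10 (J(t) = √(-2 - 8) = √(-10) = I*√10)
(J(7) + 34)² = (I*√10 + 34)² = (34 + I*√10)²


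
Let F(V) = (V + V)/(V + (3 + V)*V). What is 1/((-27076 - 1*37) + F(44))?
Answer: -24/650711 ≈ -3.6883e-5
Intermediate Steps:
F(V) = 2*V/(V + V*(3 + V)) (F(V) = (2*V)/(V + V*(3 + V)) = 2*V/(V + V*(3 + V)))
1/((-27076 - 1*37) + F(44)) = 1/((-27076 - 1*37) + 2/(4 + 44)) = 1/((-27076 - 37) + 2/48) = 1/(-27113 + 2*(1/48)) = 1/(-27113 + 1/24) = 1/(-650711/24) = -24/650711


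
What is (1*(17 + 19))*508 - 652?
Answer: 17636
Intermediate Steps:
(1*(17 + 19))*508 - 652 = (1*36)*508 - 652 = 36*508 - 652 = 18288 - 652 = 17636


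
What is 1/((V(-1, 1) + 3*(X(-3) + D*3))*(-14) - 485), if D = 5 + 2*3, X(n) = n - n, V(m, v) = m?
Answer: -1/1857 ≈ -0.00053850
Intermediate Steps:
X(n) = 0
D = 11 (D = 5 + 6 = 11)
1/((V(-1, 1) + 3*(X(-3) + D*3))*(-14) - 485) = 1/((-1 + 3*(0 + 11*3))*(-14) - 485) = 1/((-1 + 3*(0 + 33))*(-14) - 485) = 1/((-1 + 3*33)*(-14) - 485) = 1/((-1 + 99)*(-14) - 485) = 1/(98*(-14) - 485) = 1/(-1372 - 485) = 1/(-1857) = -1/1857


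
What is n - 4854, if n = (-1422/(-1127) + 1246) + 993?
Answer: -2945683/1127 ≈ -2613.7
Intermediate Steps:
n = 2524775/1127 (n = (-1422*(-1/1127) + 1246) + 993 = (1422/1127 + 1246) + 993 = 1405664/1127 + 993 = 2524775/1127 ≈ 2240.3)
n - 4854 = 2524775/1127 - 4854 = -2945683/1127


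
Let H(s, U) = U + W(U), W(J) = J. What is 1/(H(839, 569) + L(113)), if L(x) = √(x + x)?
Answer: 569/647409 - √226/1294818 ≈ 0.00086728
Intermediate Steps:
H(s, U) = 2*U (H(s, U) = U + U = 2*U)
L(x) = √2*√x (L(x) = √(2*x) = √2*√x)
1/(H(839, 569) + L(113)) = 1/(2*569 + √2*√113) = 1/(1138 + √226)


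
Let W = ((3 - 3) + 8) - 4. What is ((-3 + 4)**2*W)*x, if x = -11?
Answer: -44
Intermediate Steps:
W = 4 (W = (0 + 8) - 4 = 8 - 4 = 4)
((-3 + 4)**2*W)*x = ((-3 + 4)**2*4)*(-11) = (1**2*4)*(-11) = (1*4)*(-11) = 4*(-11) = -44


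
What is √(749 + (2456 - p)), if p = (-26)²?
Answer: 3*√281 ≈ 50.289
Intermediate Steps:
p = 676
√(749 + (2456 - p)) = √(749 + (2456 - 1*676)) = √(749 + (2456 - 676)) = √(749 + 1780) = √2529 = 3*√281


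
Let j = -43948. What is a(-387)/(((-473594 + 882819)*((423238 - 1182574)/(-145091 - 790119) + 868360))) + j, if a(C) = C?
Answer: -1460530501886256072707/33233150584468460 ≈ -43948.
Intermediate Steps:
a(-387)/(((-473594 + 882819)*((423238 - 1182574)/(-145091 - 790119) + 868360))) + j = -387*1/((-473594 + 882819)*((423238 - 1182574)/(-145091 - 790119) + 868360)) - 43948 = -387*1/(409225*(-759336/(-935210) + 868360)) - 43948 = -387*1/(409225*(-759336*(-1/935210) + 868360)) - 43948 = -387*1/(409225*(379668/467605 + 868360)) - 43948 = -387/(409225*(406049857468/467605)) - 43948 = -387/33233150584468460/93521 - 43948 = -387*93521/33233150584468460 - 43948 = -36192627/33233150584468460 - 43948 = -1460530501886256072707/33233150584468460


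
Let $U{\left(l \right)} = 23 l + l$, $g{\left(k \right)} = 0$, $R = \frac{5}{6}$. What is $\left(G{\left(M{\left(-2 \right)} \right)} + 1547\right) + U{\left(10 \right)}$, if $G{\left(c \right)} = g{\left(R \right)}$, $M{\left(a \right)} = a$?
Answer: $1787$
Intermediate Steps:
$R = \frac{5}{6}$ ($R = 5 \cdot \frac{1}{6} = \frac{5}{6} \approx 0.83333$)
$U{\left(l \right)} = 24 l$
$G{\left(c \right)} = 0$
$\left(G{\left(M{\left(-2 \right)} \right)} + 1547\right) + U{\left(10 \right)} = \left(0 + 1547\right) + 24 \cdot 10 = 1547 + 240 = 1787$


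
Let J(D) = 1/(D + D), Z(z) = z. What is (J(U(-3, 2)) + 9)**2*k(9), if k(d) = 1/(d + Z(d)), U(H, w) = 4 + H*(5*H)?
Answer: 779689/172872 ≈ 4.5102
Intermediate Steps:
U(H, w) = 4 + 5*H**2
J(D) = 1/(2*D)
k(d) = 1/(2*d) (k(d) = 1/(d + d) = 1/(2*d))
(J(U(-3, 2)) + 9)**2*k(9) = (1/(2*(4 + 5*(-3)**2)) + 9)**2*((1/2)/9) = (1/(2*(4 + 5*9)) + 9)**2*((1/2)*(1/9)) = (1/(2*(4 + 45)) + 9)**2*(1/18) = ((1/2)/49 + 9)**2*(1/18) = ((1/2)*(1/49) + 9)**2*(1/18) = (1/98 + 9)**2*(1/18) = (883/98)**2*(1/18) = (779689/9604)*(1/18) = 779689/172872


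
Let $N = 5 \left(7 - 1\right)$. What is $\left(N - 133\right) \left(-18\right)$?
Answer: $1854$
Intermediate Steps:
$N = 30$ ($N = 5 \cdot 6 = 30$)
$\left(N - 133\right) \left(-18\right) = \left(30 - 133\right) \left(-18\right) = \left(-103\right) \left(-18\right) = 1854$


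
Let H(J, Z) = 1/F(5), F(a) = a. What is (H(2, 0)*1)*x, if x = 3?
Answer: ⅗ ≈ 0.60000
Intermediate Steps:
H(J, Z) = ⅕ (H(J, Z) = 1/5 = 1*(⅕) = ⅕)
(H(2, 0)*1)*x = ((⅕)*1)*3 = (⅕)*3 = ⅗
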